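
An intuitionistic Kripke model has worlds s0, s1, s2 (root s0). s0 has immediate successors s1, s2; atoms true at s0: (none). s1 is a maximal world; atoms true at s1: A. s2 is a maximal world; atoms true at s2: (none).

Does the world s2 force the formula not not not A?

Yes

s2 forces not not not A: no world accessible from s2 forces not not A.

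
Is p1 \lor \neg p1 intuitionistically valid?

This is the law of excluded middle, which is not intuitionistically valid.
A Kripke countermodel: worlds s0, s1; order generated by s0 \le s1; atoms true at each world — s0:{}; s1:{p1}.
s0 \nVdash p1 \lor \neg p1: neither disjunct is forced at s0.
s0 lacks atom p1, so s0 \nVdash p1.
So the root s0 does not force the formula.

No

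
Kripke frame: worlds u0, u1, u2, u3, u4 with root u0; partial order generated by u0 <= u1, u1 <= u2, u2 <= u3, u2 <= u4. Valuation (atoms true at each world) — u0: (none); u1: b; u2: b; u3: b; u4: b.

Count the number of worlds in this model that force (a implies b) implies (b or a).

4

u0: does not force it — u0 does not force (a implies b) implies (b or a): already at u0 itself, u0 forces a implies b but u0 does not force b or a.
u1: forces it.
u2: forces it.
u3: forces it.
u4: forces it.
Worlds forcing the formula: {u1, u2, u3, u4}.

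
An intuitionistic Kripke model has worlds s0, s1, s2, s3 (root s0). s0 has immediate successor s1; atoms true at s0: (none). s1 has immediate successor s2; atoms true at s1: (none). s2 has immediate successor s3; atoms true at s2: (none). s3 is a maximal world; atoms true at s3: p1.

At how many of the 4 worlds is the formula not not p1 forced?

4

s0: forces it.
s1: forces it.
s2: forces it.
s3: forces it.
Worlds forcing the formula: {s0, s1, s2, s3}.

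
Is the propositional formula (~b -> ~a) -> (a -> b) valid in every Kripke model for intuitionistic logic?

This is the converse of contraposition, which is not intuitionistically valid.
A Kripke countermodel: worlds u, v; order generated by u <= v; atoms true at each world — u:{a}; v:{a,b}.
u ||-/- (~b -> ~a) -> (a -> b): already at u itself, u ||- ~b -> ~a but u ||-/- a -> b.
u ||-/- a -> b: already at u itself, u ||- a but u ||-/- b.
u lacks atom b, so u ||-/- b.
So the root u does not force the formula.

No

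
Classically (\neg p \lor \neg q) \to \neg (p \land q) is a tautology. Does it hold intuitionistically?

This is a constructively valid De Morgan direction (disjunction of negations to negated conjunction), which is intuitionistically derivable.
If \neg p holds at a world then no accessible world forces p, hence none forces p \land q; likewise for \neg q.

Yes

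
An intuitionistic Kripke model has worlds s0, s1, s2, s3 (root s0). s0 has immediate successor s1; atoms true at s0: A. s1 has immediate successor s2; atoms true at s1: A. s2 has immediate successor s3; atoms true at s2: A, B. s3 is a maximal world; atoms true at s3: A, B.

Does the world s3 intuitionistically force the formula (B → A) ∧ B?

Yes

s3 ⊩ (B → A) ∧ B since s3 forces both conjuncts.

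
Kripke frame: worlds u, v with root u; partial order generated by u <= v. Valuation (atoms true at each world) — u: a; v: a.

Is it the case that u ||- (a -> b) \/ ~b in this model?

Yes

u ||- (a -> b) \/ ~b via the disjunct ~b.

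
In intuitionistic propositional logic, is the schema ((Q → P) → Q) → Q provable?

No

This is Peirce's law, which is not intuitionistically valid.
A Kripke countermodel: worlds 0, 1; order generated by 0 ≤ 1; atoms true at each world — 0:{}; 1:{Q}.
0 ⊮ ((Q → P) → Q) → Q: already at 0 itself, 0 ⊩ (Q → P) → Q but 0 ⊮ Q.
0 lacks atom Q, so 0 ⊮ Q.
So the root 0 does not force the formula.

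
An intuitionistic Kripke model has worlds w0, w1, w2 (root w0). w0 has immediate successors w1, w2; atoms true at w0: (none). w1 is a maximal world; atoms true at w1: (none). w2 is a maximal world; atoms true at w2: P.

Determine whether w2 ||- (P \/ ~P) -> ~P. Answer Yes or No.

w2 ||-/- (P \/ ~P) -> ~P: already at w2 itself, w2 ||- P \/ ~P but w2 ||-/- ~P.
w2 ||-/- ~P since w2 is accessible from w2 and w2 ||- P.

No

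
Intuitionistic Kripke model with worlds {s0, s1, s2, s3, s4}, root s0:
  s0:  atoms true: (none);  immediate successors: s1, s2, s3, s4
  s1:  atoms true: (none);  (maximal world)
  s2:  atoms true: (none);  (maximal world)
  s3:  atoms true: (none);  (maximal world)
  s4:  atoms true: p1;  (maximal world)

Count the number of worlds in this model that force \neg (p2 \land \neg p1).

5

s0: forces it.
s1: forces it.
s2: forces it.
s3: forces it.
s4: forces it.
Worlds forcing the formula: {s0, s1, s2, s3, s4}.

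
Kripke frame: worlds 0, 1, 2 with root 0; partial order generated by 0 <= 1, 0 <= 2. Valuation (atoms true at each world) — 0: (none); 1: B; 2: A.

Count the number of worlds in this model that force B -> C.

1

0: does not force it — 0 ||-/- B -> C: at the accessible world 1, 1 ||- B but 1 ||-/- C.
1: does not force it.
2: forces it.
Worlds forcing the formula: {2}.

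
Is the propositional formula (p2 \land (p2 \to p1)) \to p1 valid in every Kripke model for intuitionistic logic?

This is modus ponens in implicational form, which is intuitionistically derivable.
If a world forces p2 and p2 \to p1, then applying the implication at that world (which is accessible from itself) gives p1.

Yes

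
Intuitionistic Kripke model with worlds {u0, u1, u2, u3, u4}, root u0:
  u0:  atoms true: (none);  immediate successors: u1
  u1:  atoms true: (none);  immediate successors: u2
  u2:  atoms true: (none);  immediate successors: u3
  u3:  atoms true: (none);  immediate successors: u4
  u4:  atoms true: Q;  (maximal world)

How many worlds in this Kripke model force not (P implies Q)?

u0: does not force it — u0 does not force not (P implies Q) since u0 is accessible from u0 and u0 forces P implies Q.
u1: does not force it.
u2: does not force it.
u3: does not force it.
u4: does not force it.
Worlds forcing the formula: { }.

0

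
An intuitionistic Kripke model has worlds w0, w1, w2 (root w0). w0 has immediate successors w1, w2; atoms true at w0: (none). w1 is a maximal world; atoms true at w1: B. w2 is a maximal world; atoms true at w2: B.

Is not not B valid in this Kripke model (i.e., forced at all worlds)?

w0 forces not not B: no world accessible from w0 forces not B.
Since the root w0 forces not not B and forcing is persistent (monotone upward), every world forces it.

Yes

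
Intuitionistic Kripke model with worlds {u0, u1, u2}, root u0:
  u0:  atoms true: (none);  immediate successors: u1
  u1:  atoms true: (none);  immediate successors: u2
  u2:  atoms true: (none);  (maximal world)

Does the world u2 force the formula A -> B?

Yes

u2 ||- A -> B vacuously: no world accessible from u2 forces the antecedent A.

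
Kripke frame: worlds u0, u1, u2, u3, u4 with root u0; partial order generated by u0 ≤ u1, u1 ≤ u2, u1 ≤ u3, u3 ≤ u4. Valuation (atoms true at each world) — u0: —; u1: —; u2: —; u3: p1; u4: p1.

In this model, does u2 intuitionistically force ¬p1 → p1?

No

u2 ⊮ ¬p1 → p1: already at u2 itself, u2 ⊩ ¬p1 but u2 ⊮ p1.
u2 lacks atom p1, so u2 ⊮ p1.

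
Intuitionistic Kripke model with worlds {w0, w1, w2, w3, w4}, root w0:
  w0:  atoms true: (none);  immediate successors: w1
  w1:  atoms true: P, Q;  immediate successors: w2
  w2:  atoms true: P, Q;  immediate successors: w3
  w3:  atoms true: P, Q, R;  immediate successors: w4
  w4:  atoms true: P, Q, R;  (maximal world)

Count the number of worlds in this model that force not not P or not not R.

w0: forces it.
w1: forces it.
w2: forces it.
w3: forces it.
w4: forces it.
Worlds forcing the formula: {w0, w1, w2, w3, w4}.

5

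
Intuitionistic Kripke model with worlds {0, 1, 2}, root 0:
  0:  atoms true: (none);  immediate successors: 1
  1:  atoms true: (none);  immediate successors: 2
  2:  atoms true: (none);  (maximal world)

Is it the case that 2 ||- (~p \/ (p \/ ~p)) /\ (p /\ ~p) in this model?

No

2 ||-/- (~p \/ (p \/ ~p)) /\ (p /\ ~p) since 2 fails p /\ ~p.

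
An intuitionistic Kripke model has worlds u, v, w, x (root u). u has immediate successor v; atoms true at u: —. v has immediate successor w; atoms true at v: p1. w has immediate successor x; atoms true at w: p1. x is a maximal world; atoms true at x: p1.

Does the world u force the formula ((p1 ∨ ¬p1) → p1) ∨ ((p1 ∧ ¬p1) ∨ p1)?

Yes

u ⊩ ((p1 ∨ ¬p1) → p1) ∨ ((p1 ∧ ¬p1) ∨ p1) via the disjunct (p1 ∨ ¬p1) → p1.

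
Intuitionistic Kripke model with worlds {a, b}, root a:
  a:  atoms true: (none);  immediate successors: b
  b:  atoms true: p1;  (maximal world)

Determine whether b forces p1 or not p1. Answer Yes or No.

b forces p1 or not p1 via the disjunct p1.

Yes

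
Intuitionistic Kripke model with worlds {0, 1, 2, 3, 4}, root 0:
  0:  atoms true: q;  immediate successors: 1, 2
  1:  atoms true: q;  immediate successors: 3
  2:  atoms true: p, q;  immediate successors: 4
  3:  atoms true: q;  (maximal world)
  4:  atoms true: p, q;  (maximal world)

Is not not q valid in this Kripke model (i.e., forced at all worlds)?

Yes

0 forces not not q: no world accessible from 0 forces not q.
Since the root 0 forces not not q and forcing is persistent (monotone upward), every world forces it.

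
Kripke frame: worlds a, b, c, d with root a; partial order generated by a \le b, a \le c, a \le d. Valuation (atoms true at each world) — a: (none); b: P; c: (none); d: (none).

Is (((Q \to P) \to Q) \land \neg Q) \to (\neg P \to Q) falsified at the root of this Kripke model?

a \Vdash (((Q \to P) \to Q) \land \neg Q) \to (\neg P \to Q) vacuously: no world accessible from a forces the antecedent ((Q \to P) \to Q) \land \neg Q.
So the root a forces (((Q \to P) \to Q) \land \neg Q) \to (\neg P \to Q); the model is not a countermodel.

No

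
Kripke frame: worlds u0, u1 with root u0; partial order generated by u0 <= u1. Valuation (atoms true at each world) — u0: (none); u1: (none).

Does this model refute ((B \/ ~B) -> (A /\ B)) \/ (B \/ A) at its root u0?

Yes

u0 ||-/- ((B \/ ~B) -> (A /\ B)) \/ (B \/ A): neither disjunct is forced at u0.
u0 ||-/- (B \/ ~B) -> (A /\ B): already at u0 itself, u0 ||- B \/ ~B but u0 ||-/- A /\ B.
u0 ||-/- A /\ B since u0 fails A.
So the root u0 does not force ((B \/ ~B) -> (A /\ B)) \/ (B \/ A); the model is a countermodel.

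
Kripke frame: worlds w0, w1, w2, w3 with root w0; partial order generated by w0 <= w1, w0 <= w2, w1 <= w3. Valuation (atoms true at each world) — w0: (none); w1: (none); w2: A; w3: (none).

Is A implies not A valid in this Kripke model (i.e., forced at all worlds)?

No

Not every world: w0 does not force A implies not A.
w0 does not force A implies not A: at the accessible world w2, w2 forces A but w2 does not force not A.
w2 does not force not A since w2 is accessible from w2 and w2 forces A.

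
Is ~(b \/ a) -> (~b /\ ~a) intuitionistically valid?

Yes

This is a constructively valid De Morgan direction (negated disjunction to conjunction of negations), which is intuitionistically derivable.
From ~(b \/ a): if b held then b \/ a would, contradiction — so ~b; similarly ~a.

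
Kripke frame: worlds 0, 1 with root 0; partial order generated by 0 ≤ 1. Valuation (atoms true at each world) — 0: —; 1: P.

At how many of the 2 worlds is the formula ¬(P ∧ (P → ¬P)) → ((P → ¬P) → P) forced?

2

0: forces it.
1: forces it.
Worlds forcing the formula: {0, 1}.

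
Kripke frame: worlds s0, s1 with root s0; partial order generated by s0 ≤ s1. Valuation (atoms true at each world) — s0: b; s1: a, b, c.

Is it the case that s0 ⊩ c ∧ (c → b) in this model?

s0 ⊮ c ∧ (c → b) since s0 fails c.

No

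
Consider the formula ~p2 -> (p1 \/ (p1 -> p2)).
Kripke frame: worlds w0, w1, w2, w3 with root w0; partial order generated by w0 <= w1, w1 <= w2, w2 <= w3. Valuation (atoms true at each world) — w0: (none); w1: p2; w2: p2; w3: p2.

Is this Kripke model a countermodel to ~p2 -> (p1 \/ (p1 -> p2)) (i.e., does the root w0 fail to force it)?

No

w0 ||- ~p2 -> (p1 \/ (p1 -> p2)) vacuously: no world accessible from w0 forces the antecedent ~p2.
So the root w0 forces ~p2 -> (p1 \/ (p1 -> p2)); the model is not a countermodel.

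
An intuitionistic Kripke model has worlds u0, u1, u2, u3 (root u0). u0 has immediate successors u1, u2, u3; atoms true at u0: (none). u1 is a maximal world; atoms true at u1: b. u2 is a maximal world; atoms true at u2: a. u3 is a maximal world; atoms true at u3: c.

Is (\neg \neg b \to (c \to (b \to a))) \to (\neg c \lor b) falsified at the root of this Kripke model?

u0 \nVdash (\neg \neg b \to (c \to (b \to a))) \to (\neg c \lor b): already at u0 itself, u0 \Vdash \neg \neg b \to (c \to (b \to a)) but u0 \nVdash \neg c \lor b.
u0 \nVdash \neg c \lor b: neither disjunct is forced at u0.
u0 \nVdash \neg c since u3 is accessible from u0 and u3 \Vdash c.
So the root u0 does not force (\neg \neg b \to (c \to (b \to a))) \to (\neg c \lor b); the model is a countermodel.

Yes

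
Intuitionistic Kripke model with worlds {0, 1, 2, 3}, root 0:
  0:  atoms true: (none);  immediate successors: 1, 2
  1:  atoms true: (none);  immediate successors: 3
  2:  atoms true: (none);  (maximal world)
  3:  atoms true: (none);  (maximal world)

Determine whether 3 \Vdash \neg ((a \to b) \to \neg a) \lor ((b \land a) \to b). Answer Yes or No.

Yes

3 \Vdash \neg ((a \to b) \to \neg a) \lor ((b \land a) \to b) via the disjunct (b \land a) \to b.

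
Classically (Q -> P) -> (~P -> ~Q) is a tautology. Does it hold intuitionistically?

Yes

This is the forward direction of contraposition, which is intuitionistically derivable.
Assume Q -> P and ~P. If Q held then P would follow, contradicting ~P; so ~Q.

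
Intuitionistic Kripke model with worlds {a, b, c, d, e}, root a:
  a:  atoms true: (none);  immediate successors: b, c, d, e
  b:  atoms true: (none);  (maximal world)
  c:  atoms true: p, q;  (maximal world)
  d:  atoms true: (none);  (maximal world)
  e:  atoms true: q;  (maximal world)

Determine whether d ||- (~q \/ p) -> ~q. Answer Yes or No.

d ||- (~q \/ p) -> ~q: every world accessible from d that forces ~q \/ p (namely d) also forces ~q.

Yes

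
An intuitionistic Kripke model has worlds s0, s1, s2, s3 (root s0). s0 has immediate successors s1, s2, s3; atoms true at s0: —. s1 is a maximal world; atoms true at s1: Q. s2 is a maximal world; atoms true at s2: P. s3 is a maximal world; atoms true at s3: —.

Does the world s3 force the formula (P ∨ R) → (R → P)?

Yes

s3 ⊩ (P ∨ R) → (R → P) vacuously: no world accessible from s3 forces the antecedent P ∨ R.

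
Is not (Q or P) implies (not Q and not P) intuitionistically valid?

Yes

This is a constructively valid De Morgan direction (negated disjunction to conjunction of negations), which is intuitionistically derivable.
From not (Q or P): if Q held then Q or P would, contradiction — so not Q; similarly not P.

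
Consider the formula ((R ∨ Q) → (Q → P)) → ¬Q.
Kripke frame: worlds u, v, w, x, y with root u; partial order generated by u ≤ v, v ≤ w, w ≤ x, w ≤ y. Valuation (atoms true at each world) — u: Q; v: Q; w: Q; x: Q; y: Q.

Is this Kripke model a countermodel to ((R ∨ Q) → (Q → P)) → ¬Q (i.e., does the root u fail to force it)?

u ⊩ ((R ∨ Q) → (Q → P)) → ¬Q vacuously: no world accessible from u forces the antecedent (R ∨ Q) → (Q → P).
So the root u forces ((R ∨ Q) → (Q → P)) → ¬Q; the model is not a countermodel.

No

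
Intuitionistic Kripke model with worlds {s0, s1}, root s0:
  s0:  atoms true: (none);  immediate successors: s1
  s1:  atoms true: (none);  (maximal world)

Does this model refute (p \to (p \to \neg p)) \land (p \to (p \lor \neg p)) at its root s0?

s0 \Vdash (p \to (p \to \neg p)) \land (p \to (p \lor \neg p)) since s0 forces both conjuncts.
So the root s0 forces (p \to (p \to \neg p)) \land (p \to (p \lor \neg p)); the model is not a countermodel.

No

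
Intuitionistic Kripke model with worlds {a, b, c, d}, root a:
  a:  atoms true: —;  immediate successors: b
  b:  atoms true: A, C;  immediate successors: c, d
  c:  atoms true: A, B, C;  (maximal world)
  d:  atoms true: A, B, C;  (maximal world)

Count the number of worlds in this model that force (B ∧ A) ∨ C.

3

a: does not force it — a ⊮ (B ∧ A) ∨ C: neither disjunct is forced at a.
b: forces it.
c: forces it.
d: forces it.
Worlds forcing the formula: {b, c, d}.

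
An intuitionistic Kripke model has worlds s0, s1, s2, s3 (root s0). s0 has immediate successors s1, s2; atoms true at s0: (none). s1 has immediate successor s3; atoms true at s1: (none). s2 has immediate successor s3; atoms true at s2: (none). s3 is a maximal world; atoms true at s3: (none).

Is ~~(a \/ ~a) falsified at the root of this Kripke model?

s0 ||- ~~(a \/ ~a): no world accessible from s0 forces ~(a \/ ~a).
So the root s0 forces ~~(a \/ ~a); the model is not a countermodel.

No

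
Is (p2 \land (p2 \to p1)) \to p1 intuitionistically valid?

This is modus ponens in implicational form, which is intuitionistically derivable.
If a world forces p2 and p2 \to p1, then applying the implication at that world (which is accessible from itself) gives p1.

Yes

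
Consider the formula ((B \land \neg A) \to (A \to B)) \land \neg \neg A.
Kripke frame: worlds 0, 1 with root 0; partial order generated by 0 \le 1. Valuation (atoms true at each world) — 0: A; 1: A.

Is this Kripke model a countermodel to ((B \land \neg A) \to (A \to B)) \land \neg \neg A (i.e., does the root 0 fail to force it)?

0 \Vdash ((B \land \neg A) \to (A \to B)) \land \neg \neg A since 0 forces both conjuncts.
So the root 0 forces ((B \land \neg A) \to (A \to B)) \land \neg \neg A; the model is not a countermodel.

No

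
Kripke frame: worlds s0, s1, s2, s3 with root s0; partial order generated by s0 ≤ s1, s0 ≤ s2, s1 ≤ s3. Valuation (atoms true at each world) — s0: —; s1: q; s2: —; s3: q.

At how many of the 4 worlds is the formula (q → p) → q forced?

s0: does not force it — s0 ⊮ (q → p) → q: at the accessible world s2, s2 ⊩ q → p but s2 ⊮ q.
s1: forces it.
s2: does not force it — s2 ⊮ (q → p) → q: already at s2 itself, s2 ⊩ q → p but s2 ⊮ q.
s3: forces it.
Worlds forcing the formula: {s1, s3}.

2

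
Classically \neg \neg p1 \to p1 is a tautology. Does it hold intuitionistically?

No

This is double-negation elimination, which is not intuitionistically valid.
A Kripke countermodel: worlds u, v; order generated by u \le v; atoms true at each world — u:{}; v:{p1}.
u \nVdash \neg \neg p1 \to p1: already at u itself, u \Vdash \neg \neg p1 but u \nVdash p1.
u lacks atom p1, so u \nVdash p1.
So the root u does not force the formula.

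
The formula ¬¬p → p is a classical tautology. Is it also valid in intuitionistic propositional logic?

No

This is double-negation elimination, which is not intuitionistically valid.
A Kripke countermodel: worlds w0, w1; order generated by w0 ≤ w1; atoms true at each world — w0:{}; w1:{p}.
w0 ⊮ ¬¬p → p: already at w0 itself, w0 ⊩ ¬¬p but w0 ⊮ p.
w0 lacks atom p, so w0 ⊮ p.
So the root w0 does not force the formula.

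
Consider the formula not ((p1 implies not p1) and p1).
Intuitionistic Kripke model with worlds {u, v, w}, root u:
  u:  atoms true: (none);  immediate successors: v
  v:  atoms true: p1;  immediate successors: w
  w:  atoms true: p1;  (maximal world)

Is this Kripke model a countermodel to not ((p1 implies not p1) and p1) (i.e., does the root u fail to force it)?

u forces not ((p1 implies not p1) and p1): no world accessible from u forces (p1 implies not p1) and p1.
So the root u forces not ((p1 implies not p1) and p1); the model is not a countermodel.

No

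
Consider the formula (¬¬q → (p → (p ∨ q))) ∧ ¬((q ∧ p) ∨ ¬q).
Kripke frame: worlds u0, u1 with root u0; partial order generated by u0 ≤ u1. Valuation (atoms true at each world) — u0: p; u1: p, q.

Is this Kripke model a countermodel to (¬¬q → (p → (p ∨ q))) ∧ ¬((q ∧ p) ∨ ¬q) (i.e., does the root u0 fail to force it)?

u0 ⊮ (¬¬q → (p → (p ∨ q))) ∧ ¬((q ∧ p) ∨ ¬q) since u0 fails ¬((q ∧ p) ∨ ¬q).
So the root u0 does not force (¬¬q → (p → (p ∨ q))) ∧ ¬((q ∧ p) ∨ ¬q); the model is a countermodel.

Yes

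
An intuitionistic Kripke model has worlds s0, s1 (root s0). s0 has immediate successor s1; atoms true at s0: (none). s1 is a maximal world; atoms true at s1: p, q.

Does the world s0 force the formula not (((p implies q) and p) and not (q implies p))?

s0 forces not (((p implies q) and p) and not (q implies p)): no world accessible from s0 forces ((p implies q) and p) and not (q implies p).

Yes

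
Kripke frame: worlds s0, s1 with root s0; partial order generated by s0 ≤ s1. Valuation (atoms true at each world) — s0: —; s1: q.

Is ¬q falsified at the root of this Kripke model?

Yes

s0 ⊮ ¬q since s1 is accessible from s0 and s1 ⊩ q.
So the root s0 does not force ¬q; the model is a countermodel.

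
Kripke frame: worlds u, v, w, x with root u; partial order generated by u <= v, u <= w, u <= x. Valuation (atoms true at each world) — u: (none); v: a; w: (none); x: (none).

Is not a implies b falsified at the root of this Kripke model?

Yes

u does not force not a implies b: at the accessible world w, w forces not a but w does not force b.
w lacks atom b, so w does not force b.
So the root u does not force not a implies b; the model is a countermodel.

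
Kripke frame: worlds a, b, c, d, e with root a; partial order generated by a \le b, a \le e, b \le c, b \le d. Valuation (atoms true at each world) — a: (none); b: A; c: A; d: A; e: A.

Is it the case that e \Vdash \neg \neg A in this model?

e \Vdash \neg \neg A: no world accessible from e forces \neg A.

Yes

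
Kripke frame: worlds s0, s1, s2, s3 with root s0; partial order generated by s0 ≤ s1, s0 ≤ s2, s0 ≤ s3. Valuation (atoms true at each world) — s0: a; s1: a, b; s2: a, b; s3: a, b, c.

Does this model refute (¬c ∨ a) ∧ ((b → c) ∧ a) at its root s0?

s0 ⊮ (¬c ∨ a) ∧ ((b → c) ∧ a) since s0 fails (b → c) ∧ a.
So the root s0 does not force (¬c ∨ a) ∧ ((b → c) ∧ a); the model is a countermodel.

Yes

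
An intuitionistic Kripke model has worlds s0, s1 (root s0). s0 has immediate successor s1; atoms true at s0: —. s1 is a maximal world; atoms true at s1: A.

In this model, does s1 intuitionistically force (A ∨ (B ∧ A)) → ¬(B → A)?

s1 ⊮ (A ∨ (B ∧ A)) → ¬(B → A): already at s1 itself, s1 ⊩ A ∨ (B ∧ A) but s1 ⊮ ¬(B → A).
s1 ⊮ ¬(B → A) since s1 is accessible from s1 and s1 ⊩ B → A.
s1 ⊩ B → A vacuously: no world accessible from s1 forces the antecedent B.

No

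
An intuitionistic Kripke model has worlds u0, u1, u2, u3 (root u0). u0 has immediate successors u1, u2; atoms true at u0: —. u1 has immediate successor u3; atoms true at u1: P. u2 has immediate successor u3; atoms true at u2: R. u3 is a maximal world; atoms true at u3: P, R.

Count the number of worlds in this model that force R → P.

2

u0: does not force it — u0 ⊮ R → P: at the accessible world u2, u2 ⊩ R but u2 ⊮ P.
u1: forces it.
u2: does not force it — u2 ⊮ R → P: already at u2 itself, u2 ⊩ R but u2 ⊮ P.
u3: forces it.
Worlds forcing the formula: {u1, u3}.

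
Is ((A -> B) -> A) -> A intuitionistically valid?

This is Peirce's law, which is not intuitionistically valid.
A Kripke countermodel: worlds 0, 1; order generated by 0 <= 1; atoms true at each world — 0:{}; 1:{A}.
0 ||-/- ((A -> B) -> A) -> A: already at 0 itself, 0 ||- (A -> B) -> A but 0 ||-/- A.
0 lacks atom A, so 0 ||-/- A.
So the root 0 does not force the formula.

No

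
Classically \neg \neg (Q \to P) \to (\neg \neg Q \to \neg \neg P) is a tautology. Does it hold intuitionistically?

Yes

This is the distribution of double negation over implication, which is intuitionistically derivable.
Assume \neg \neg (Q \to P) and \neg \neg Q; suppose \neg P. Then Q \to P would give \neg Q (by contraposition), contradicting \neg \neg Q; so \neg (Q \to P), contradicting \neg \neg (Q \to P). Hence \neg \neg P.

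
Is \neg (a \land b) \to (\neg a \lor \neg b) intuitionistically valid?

No

This is the constructively invalid direction of De Morgan's law for conjunction, which is not intuitionistically valid.
A Kripke countermodel: worlds u, v, w; order generated by u \le v, u \le w; atoms true at each world — u:{}; v:{a}; w:{b}.
u \nVdash \neg (a \land b) \to (\neg a \lor \neg b): already at u itself, u \Vdash \neg (a \land b) but u \nVdash \neg a \lor \neg b.
u \nVdash \neg a \lor \neg b: neither disjunct is forced at u.
u \nVdash \neg a since v is accessible from u and v \Vdash a.
So the root u does not force the formula.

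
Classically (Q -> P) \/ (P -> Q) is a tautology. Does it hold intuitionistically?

No

This is the Gödel–Dummett linearity axiom, which is not intuitionistically valid.
A Kripke countermodel: worlds s0, s1, s2; order generated by s0 <= s1, s0 <= s2; atoms true at each world — s0:{}; s1:{Q}; s2:{P}.
s0 ||-/- (Q -> P) \/ (P -> Q): neither disjunct is forced at s0.
s0 ||-/- Q -> P: at the accessible world s1, s1 ||- Q but s1 ||-/- P.
s1 lacks atom P, so s1 ||-/- P.
So the root s0 does not force the formula.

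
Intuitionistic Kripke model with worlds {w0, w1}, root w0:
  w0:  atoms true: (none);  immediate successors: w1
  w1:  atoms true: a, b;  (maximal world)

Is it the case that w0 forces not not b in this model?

Yes

w0 forces not not b: no world accessible from w0 forces not b.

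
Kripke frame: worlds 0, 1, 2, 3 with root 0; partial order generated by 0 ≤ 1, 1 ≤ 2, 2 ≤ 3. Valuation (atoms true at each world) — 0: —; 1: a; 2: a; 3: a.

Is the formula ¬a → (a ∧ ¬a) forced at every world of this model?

0 ⊩ ¬a → (a ∧ ¬a) vacuously: no world accessible from 0 forces the antecedent ¬a.
Since the root 0 forces ¬a → (a ∧ ¬a) and forcing is persistent (monotone upward), every world forces it.

Yes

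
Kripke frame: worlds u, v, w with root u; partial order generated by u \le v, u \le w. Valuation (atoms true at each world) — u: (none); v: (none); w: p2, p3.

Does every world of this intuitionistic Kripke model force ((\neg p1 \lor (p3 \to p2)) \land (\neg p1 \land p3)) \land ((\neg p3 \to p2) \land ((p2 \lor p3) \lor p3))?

Not every world: u \nVdash ((\neg p1 \lor (p3 \to p2)) \land (\neg p1 \land p3)) \land ((\neg p3 \to p2) \land ((p2 \lor p3) \lor p3)).
u \nVdash ((\neg p1 \lor (p3 \to p2)) \land (\neg p1 \land p3)) \land ((\neg p3 \to p2) \land ((p2 \lor p3) \lor p3)) since u fails (\neg p1 \lor (p3 \to p2)) \land (\neg p1 \land p3).

No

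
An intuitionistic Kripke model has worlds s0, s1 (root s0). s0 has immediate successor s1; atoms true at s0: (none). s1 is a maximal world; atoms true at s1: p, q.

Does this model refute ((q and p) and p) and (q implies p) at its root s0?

s0 does not force ((q and p) and p) and (q implies p) since s0 fails (q and p) and p.
So the root s0 does not force ((q and p) and p) and (q implies p); the model is a countermodel.

Yes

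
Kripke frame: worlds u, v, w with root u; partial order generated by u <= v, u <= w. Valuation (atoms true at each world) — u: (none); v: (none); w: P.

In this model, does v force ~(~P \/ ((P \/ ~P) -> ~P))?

v ||-/- ~(~P \/ ((P \/ ~P) -> ~P)) since v is accessible from v and v ||- ~P \/ ((P \/ ~P) -> ~P).
v ||- ~P \/ ((P \/ ~P) -> ~P) via the disjunct ~P.

No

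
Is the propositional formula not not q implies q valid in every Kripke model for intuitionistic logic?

This is double-negation elimination, which is not intuitionistically valid.
A Kripke countermodel: worlds w0, w1; order generated by w0 <= w1; atoms true at each world — w0:{}; w1:{q}.
w0 does not force not not q implies q: already at w0 itself, w0 forces not not q but w0 does not force q.
w0 lacks atom q, so w0 does not force q.
So the root w0 does not force the formula.

No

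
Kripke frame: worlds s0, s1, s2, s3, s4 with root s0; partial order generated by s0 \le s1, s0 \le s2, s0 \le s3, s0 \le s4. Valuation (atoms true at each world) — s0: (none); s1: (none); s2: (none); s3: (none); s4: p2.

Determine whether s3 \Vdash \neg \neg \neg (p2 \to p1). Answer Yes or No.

No

s3 \nVdash \neg \neg \neg (p2 \to p1) since s3 is accessible from s3 and s3 \Vdash \neg \neg (p2 \to p1).
s3 \Vdash \neg \neg (p2 \to p1): no world accessible from s3 forces \neg (p2 \to p1).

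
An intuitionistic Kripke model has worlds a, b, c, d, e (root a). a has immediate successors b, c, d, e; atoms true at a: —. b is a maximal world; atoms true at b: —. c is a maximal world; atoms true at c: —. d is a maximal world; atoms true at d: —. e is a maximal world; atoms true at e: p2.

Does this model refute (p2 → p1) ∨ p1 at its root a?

a ⊮ (p2 → p1) ∨ p1: neither disjunct is forced at a.
a ⊮ p2 → p1: at the accessible world e, e ⊩ p2 but e ⊮ p1.
e lacks atom p1, so e ⊮ p1.
So the root a does not force (p2 → p1) ∨ p1; the model is a countermodel.

Yes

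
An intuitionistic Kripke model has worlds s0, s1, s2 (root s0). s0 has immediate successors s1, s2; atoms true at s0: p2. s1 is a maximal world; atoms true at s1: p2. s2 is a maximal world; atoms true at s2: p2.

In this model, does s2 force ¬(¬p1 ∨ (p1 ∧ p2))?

s2 ⊮ ¬(¬p1 ∨ (p1 ∧ p2)) since s2 is accessible from s2 and s2 ⊩ ¬p1 ∨ (p1 ∧ p2).
s2 ⊩ ¬p1 ∨ (p1 ∧ p2) via the disjunct ¬p1.

No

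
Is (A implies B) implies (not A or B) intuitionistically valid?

No

This is the material-implication-as-disjunction principle, which is not intuitionistically valid.
A Kripke countermodel: worlds 0, 1; order generated by 0 <= 1; atoms true at each world — 0:{}; 1:{A,B}.
0 does not force (A implies B) implies (not A or B): already at 0 itself, 0 forces A implies B but 0 does not force not A or B.
0 does not force not A or B: neither disjunct is forced at 0.
0 does not force not A since 1 is accessible from 0 and 1 forces A.
So the root 0 does not force the formula.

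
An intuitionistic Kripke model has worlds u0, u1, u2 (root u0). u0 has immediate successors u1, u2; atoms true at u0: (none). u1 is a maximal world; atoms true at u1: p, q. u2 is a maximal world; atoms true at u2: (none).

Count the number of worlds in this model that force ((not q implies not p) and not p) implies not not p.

1

u0: does not force it — u0 does not force ((not q implies not p) and not p) implies not not p: at the accessible world u2, u2 forces (not q implies not p) and not p but u2 does not force not not p.
u1: forces it.
u2: does not force it — u2 does not force ((not q implies not p) and not p) implies not not p: already at u2 itself, u2 forces (not q implies not p) and not p but u2 does not force not not p.
Worlds forcing the formula: {u1}.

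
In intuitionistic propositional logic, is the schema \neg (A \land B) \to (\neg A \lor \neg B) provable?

This is the constructively invalid direction of De Morgan's law for conjunction, which is not intuitionistically valid.
A Kripke countermodel: worlds u, v, w; order generated by u \le v, u \le w; atoms true at each world — u:{}; v:{A}; w:{B}.
u \nVdash \neg (A \land B) \to (\neg A \lor \neg B): already at u itself, u \Vdash \neg (A \land B) but u \nVdash \neg A \lor \neg B.
u \nVdash \neg A \lor \neg B: neither disjunct is forced at u.
u \nVdash \neg A since v is accessible from u and v \Vdash A.
So the root u does not force the formula.

No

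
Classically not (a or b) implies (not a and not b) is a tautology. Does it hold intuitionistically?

This is a constructively valid De Morgan direction (negated disjunction to conjunction of negations), which is intuitionistically derivable.
From not (a or b): if a held then a or b would, contradiction — so not a; similarly not b.

Yes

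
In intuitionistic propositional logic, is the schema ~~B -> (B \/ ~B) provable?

This is a variant of double-negation elimination (deriving excluded middle from double negation), which is not intuitionistically valid.
A Kripke countermodel: worlds 0, 1; order generated by 0 <= 1; atoms true at each world — 0:{}; 1:{B}.
0 ||-/- ~~B -> (B \/ ~B): already at 0 itself, 0 ||- ~~B but 0 ||-/- B \/ ~B.
0 ||-/- B \/ ~B: neither disjunct is forced at 0.
0 lacks atom B, so 0 ||-/- B.
So the root 0 does not force the formula.

No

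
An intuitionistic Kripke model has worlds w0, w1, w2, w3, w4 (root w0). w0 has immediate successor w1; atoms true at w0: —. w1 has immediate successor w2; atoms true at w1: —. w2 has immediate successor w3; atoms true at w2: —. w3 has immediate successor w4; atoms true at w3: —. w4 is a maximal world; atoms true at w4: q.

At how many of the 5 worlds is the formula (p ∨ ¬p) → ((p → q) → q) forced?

1

w0: does not force it — w0 ⊮ (p ∨ ¬p) → ((p → q) → q): already at w0 itself, w0 ⊩ p ∨ ¬p but w0 ⊮ (p → q) → q.
w1: does not force it.
w2: does not force it.
w3: does not force it.
w4: forces it.
Worlds forcing the formula: {w4}.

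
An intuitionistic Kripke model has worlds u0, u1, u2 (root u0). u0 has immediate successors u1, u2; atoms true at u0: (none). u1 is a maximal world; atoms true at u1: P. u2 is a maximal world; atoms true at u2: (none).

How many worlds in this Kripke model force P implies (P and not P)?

1

u0: does not force it — u0 does not force P implies (P and not P): at the accessible world u1, u1 forces P but u1 does not force P and not P.
u1: does not force it.
u2: forces it.
Worlds forcing the formula: {u2}.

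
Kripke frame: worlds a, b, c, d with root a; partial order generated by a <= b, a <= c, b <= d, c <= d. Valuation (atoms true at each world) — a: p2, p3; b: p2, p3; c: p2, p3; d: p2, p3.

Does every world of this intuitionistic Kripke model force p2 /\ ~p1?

Yes

a ||- p2 /\ ~p1 since a forces both conjuncts.
Since the root a forces p2 /\ ~p1 and forcing is persistent (monotone upward), every world forces it.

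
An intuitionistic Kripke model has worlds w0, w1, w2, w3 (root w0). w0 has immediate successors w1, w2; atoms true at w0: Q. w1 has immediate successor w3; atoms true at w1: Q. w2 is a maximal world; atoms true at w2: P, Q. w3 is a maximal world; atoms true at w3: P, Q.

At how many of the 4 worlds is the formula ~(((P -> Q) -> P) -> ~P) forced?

w0: forces it.
w1: forces it.
w2: forces it.
w3: forces it.
Worlds forcing the formula: {w0, w1, w2, w3}.

4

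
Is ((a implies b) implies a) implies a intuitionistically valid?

This is Peirce's law, which is not intuitionistically valid.
A Kripke countermodel: worlds w0, w1; order generated by w0 <= w1; atoms true at each world — w0:{}; w1:{a}.
w0 does not force ((a implies b) implies a) implies a: already at w0 itself, w0 forces (a implies b) implies a but w0 does not force a.
w0 lacks atom a, so w0 does not force a.
So the root w0 does not force the formula.

No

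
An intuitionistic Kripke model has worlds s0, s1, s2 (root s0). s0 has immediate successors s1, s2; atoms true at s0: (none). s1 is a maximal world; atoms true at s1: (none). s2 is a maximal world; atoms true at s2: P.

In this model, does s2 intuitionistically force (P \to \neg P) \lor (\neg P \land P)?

No

s2 \nVdash (P \to \neg P) \lor (\neg P \land P): neither disjunct is forced at s2.
s2 \nVdash P \to \neg P: already at s2 itself, s2 \Vdash P but s2 \nVdash \neg P.
s2 \nVdash \neg P since s2 is accessible from s2 and s2 \Vdash P.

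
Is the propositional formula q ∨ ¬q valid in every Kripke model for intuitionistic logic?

No

This is the law of excluded middle, which is not intuitionistically valid.
A Kripke countermodel: worlds u0, u1; order generated by u0 ≤ u1; atoms true at each world — u0:{}; u1:{q}.
u0 ⊮ q ∨ ¬q: neither disjunct is forced at u0.
u0 lacks atom q, so u0 ⊮ q.
So the root u0 does not force the formula.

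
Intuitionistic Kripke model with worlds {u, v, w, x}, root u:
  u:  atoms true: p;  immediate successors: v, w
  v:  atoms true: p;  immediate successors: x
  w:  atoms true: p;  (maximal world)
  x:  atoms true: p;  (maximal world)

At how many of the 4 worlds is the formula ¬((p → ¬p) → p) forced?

u: does not force it — u ⊮ ¬((p → ¬p) → p) since u is accessible from u and u ⊩ (p → ¬p) → p.
v: does not force it.
w: does not force it.
x: does not force it.
Worlds forcing the formula: { }.

0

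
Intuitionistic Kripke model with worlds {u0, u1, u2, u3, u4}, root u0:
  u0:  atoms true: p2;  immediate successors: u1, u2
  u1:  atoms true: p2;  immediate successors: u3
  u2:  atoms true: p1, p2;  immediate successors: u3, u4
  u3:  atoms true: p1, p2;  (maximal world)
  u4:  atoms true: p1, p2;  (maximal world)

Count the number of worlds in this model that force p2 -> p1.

u0: does not force it — u0 ||-/- p2 -> p1: already at u0 itself, u0 ||- p2 but u0 ||-/- p1.
u1: does not force it — u1 ||-/- p2 -> p1: already at u1 itself, u1 ||- p2 but u1 ||-/- p1.
u2: forces it.
u3: forces it.
u4: forces it.
Worlds forcing the formula: {u2, u3, u4}.

3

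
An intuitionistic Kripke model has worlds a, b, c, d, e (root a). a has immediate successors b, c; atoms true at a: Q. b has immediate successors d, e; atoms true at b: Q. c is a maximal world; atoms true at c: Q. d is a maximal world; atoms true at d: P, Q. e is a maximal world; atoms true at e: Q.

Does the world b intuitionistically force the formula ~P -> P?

b ||-/- ~P -> P: at the accessible world e, e ||- ~P but e ||-/- P.
e lacks atom P, so e ||-/- P.

No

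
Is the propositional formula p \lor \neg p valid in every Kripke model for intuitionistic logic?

This is the law of excluded middle, which is not intuitionistically valid.
A Kripke countermodel: worlds a, b; order generated by a \le b; atoms true at each world — a:{}; b:{p}.
a \nVdash p \lor \neg p: neither disjunct is forced at a.
a lacks atom p, so a \nVdash p.
So the root a does not force the formula.

No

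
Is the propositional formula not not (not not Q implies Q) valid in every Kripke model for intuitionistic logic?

Yes

This is the double negation of double-negation elimination, which is intuitionistically derivable.
By Glivenko's theorem the double negation of any classical propositional tautology is intuitionistically provable; not not Q implies Q is classically a tautology.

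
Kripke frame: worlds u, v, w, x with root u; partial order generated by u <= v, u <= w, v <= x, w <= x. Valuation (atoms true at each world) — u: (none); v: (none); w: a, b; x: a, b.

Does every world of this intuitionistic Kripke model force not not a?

u forces not not a: no world accessible from u forces not a.
Since the root u forces not not a and forcing is persistent (monotone upward), every world forces it.

Yes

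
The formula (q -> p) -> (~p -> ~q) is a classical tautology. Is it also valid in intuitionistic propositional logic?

Yes

This is the forward direction of contraposition, which is intuitionistically derivable.
Assume q -> p and ~p. If q held then p would follow, contradicting ~p; so ~q.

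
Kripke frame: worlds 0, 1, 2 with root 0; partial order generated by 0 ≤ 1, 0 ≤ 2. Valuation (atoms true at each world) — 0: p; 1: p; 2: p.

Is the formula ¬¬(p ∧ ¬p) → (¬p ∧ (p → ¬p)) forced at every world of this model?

0 ⊩ ¬¬(p ∧ ¬p) → (¬p ∧ (p → ¬p)) vacuously: no world accessible from 0 forces the antecedent ¬¬(p ∧ ¬p).
Since the root 0 forces ¬¬(p ∧ ¬p) → (¬p ∧ (p → ¬p)) and forcing is persistent (monotone upward), every world forces it.

Yes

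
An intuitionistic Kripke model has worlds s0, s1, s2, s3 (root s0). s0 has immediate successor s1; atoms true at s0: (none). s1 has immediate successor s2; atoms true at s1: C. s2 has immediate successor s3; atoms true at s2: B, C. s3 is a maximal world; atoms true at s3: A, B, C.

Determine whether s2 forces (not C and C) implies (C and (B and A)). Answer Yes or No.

Yes

s2 forces (not C and C) implies (C and (B and A)) vacuously: no world accessible from s2 forces the antecedent not C and C.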